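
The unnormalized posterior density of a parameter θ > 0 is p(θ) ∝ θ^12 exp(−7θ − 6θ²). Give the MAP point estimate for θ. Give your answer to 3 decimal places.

θ̂_MAP = 0.750

ℓ'(θ) = 12/θ − 7 − 12θ. Setting this to zero and multiplying by θ: 12θ² + 7θ − 12 = 0.
θ = (−7 + √(7² + 4·12·12)) / (2·12) = (−7 + √625) / 24 = (−7 + 25)/24 = 3/4.
ℓ''(θ) = −12/θ² − 12 < 0, confirming a maximum.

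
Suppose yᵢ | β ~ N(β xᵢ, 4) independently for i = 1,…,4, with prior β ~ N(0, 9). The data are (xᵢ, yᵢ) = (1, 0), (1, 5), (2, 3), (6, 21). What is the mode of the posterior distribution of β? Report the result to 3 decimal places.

β̂_MAP = 3.228

log p(β | y) = −Σ(yᵢ − βxᵢ)²/(2·4) − β²/(2·9) + const.
Setting the derivative to zero: Σxᵢ(yᵢ − βxᵢ)/4 − β/9 = 0, so β = Σxᵢyᵢ / (Σxᵢ² + σ²/τ²).
Σxᵢyᵢ = 1·0 + 1·5 + 2·3 + 6·21 = 137; Σxᵢ² = 42; σ²/τ² = 4/9.
β̂_MAP = 137 / (42 + 4/9) = 137/(382/9) = 1233/382 ≈ 3.228.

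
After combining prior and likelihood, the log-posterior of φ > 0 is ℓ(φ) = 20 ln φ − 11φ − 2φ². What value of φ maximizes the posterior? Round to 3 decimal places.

ℓ'(φ) = 20/φ − 11 − 4φ. Setting this to zero and multiplying by φ: 4φ² + 11φ − 20 = 0.
φ = (−11 + √(11² + 4·4·20)) / (2·4) = (−11 + √441) / 8 = (−11 + 21)/8 = 5/4.
ℓ''(φ) = −20/φ² − 4 < 0, confirming a maximum.

φ̂_MAP = 1.250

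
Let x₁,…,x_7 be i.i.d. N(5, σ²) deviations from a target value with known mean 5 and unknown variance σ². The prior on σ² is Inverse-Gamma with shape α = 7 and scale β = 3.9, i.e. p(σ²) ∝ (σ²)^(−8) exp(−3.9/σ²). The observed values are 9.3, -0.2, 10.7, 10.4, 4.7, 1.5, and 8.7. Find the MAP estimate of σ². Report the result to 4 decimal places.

Sum of squared deviations about the known mean: SS = (9.3−5)² + (-0.2−5)² + (10.7−5)² + (10.4−5)² + (4.7−5)² + (1.5−5)² + (8.7−5)² = 133.21.
The Normal likelihood contributes (σ²)^(−n/2) exp(−SS/(2σ²)), so the posterior is Inverse-Gamma(α + n/2, β + SS/2) = Inverse-Gamma(10.5, 70.505).
The mode of Inverse-Gamma(a, b) is b/(a+1) = 70.505/11.5 ≈ 6.1309.

σ̂²_MAP = 6.1309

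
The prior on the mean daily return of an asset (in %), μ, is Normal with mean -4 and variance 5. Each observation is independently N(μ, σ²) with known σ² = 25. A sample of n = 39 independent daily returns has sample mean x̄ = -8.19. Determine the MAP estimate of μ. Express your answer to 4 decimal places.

μ̂_MAP = -7.7139

n = 39, x̄ = -8.19.
For a Normal prior and Normal likelihood with known variance, the posterior is Normal; its mode equals its mean, the precision-weighted average.
Prior precision 1/σ₀² = 1/5 = 0.2; data precision n/σ² = 39/25 = 1.56.
μ̂ = (0.2·(-4) + 1.56·(-8.19)) / (0.2 + 1.56) = (-13.5764)/1.76 = -33941/4400 ≈ -7.7139.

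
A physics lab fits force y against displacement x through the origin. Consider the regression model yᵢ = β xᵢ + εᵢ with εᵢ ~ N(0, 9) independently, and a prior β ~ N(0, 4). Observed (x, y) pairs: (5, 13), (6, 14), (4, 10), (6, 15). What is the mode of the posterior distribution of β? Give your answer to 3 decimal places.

log p(β | y) = −Σ(yᵢ − βxᵢ)²/(2·9) − β²/(2·4) + const.
Setting the derivative to zero: Σxᵢ(yᵢ − βxᵢ)/9 − β/4 = 0, so β = Σxᵢyᵢ / (Σxᵢ² + σ²/τ²).
Σxᵢyᵢ = 5·13 + 6·14 + 4·10 + 6·15 = 279; Σxᵢ² = 113; σ²/τ² = 2.25.
β̂_MAP = 279 / (113 + 2.25) = 279/115.25 ≈ 2.421.

β̂_MAP = 2.421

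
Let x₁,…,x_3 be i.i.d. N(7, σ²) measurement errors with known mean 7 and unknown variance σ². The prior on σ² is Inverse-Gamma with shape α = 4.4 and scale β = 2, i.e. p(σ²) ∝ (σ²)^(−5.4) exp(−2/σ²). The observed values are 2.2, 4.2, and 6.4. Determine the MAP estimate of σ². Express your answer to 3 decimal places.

Sum of squared deviations about the known mean: SS = (2.2−7)² + (4.2−7)² + (6.4−7)² = 31.24.
The Normal likelihood contributes (σ²)^(−n/2) exp(−SS/(2σ²)), so the posterior is Inverse-Gamma(α + n/2, β + SS/2) = Inverse-Gamma(5.9, 17.62).
The mode of Inverse-Gamma(a, b) is b/(a+1) = 17.62/6.9 ≈ 2.554.

σ̂²_MAP = 2.554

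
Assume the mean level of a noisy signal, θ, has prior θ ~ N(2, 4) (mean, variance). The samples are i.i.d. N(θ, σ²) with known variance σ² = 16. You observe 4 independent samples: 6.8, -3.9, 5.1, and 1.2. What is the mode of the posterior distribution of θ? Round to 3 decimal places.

θ̂_MAP = 2.150

n = 4; x̄ = (6.8 + (-3.9) + 5.1 + 1.2)/4 = 9.2/4 = 2.3.
For a Normal prior and Normal likelihood with known variance, the posterior is Normal; its mode equals its mean, the precision-weighted average.
Prior precision 1/σ₀² = 1/4 = 0.25; data precision n/σ² = 4/16 = 0.25.
θ̂ = (0.25·2 + 0.25·2.3) / (0.25 + 0.25) = 1.075/0.5 = 2.150.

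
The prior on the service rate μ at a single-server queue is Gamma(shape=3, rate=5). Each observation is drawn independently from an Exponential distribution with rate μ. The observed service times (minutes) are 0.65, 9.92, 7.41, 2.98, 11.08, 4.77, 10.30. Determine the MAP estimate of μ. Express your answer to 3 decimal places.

μ̂_MAP = 0.173

The Exponential(rate=μ) likelihood is ∝ μ^n e^(−μΣtᵢ). Here n = 7 and Σtᵢ = 0.65 + 9.92 + 7.41 + 2.98 + 11.08 + 4.77 + 10.30 = 47.11.
Posterior ∝ μ^2e^(−5μ) · μ^7e^(−47.11μ) = μ^9e^(−52.11μ), i.e. Gamma(10, 52.11).
Mode = (a−1)/b = 9/52.11 ≈ 0.173.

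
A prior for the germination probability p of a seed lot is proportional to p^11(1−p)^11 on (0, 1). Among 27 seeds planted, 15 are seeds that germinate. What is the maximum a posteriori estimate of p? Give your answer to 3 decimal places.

p̂_MAP = 0.531

The prior density ∝ p^11(1−p)^11 is the kernel of Beta(12, 12).
Data: 15 successes in 27 trials. The binomial likelihood contributes p^15(1−p)^12, so the posterior is Beta(12+15, 12+12) = Beta(27, 24).
For Beta(a, b) with a, b > 1 the mode is (a−1)/(a+b−2) = 26/49 ≈ 0.531.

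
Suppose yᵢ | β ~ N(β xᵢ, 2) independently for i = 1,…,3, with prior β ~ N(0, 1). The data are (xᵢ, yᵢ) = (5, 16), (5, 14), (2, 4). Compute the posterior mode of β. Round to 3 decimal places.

log p(β | y) = −Σ(yᵢ − βxᵢ)²/(2·2) − β²/(2·1) + const.
Setting the derivative to zero: Σxᵢ(yᵢ − βxᵢ)/2 − β/1 = 0, so β = Σxᵢyᵢ / (Σxᵢ² + σ²/τ²).
Σxᵢyᵢ = 5·16 + 5·14 + 2·4 = 158; Σxᵢ² = 54; σ²/τ² = 2.
β̂_MAP = 158 / (54 + 2) = 158/56 ≈ 2.821.

β̂_MAP = 2.821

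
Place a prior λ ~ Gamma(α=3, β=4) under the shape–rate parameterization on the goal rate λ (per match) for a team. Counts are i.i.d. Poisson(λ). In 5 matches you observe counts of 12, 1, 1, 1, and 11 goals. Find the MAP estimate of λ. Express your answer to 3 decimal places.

λ̂_MAP = 3.111

Σxᵢ = 12+1+1+1+11 = 26, with n = 5.
Posterior ∝ λ^2e^(−4λ) · λ^26e^(−5λ) = λ^28e^(−9λ), i.e. Gamma(shape=29, rate=9).
The mode of a Gamma(a, b) with a ≥ 1 (shape–rate) is (a−1)/b = 28/9 ≈ 3.111.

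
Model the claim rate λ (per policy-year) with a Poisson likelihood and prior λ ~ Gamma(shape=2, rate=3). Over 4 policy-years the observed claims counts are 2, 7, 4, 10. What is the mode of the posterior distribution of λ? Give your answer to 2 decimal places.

λ̂_MAP = 3.43

Σxᵢ = 2+7+4+10 = 23, with n = 4.
Posterior ∝ λe^(−3λ) · λ^23e^(−4λ) = λ^24e^(−7λ), i.e. Gamma(shape=25, rate=7).
The mode of a Gamma(a, b) with a ≥ 1 (shape–rate) is (a−1)/b = 24/7 ≈ 3.43.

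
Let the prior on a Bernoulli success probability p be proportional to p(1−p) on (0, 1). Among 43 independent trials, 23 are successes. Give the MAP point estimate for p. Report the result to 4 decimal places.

p̂_MAP = 0.5333

The prior density ∝ p(1−p)^1 is the kernel of Beta(2, 2).
Data: 23 successes in 43 trials. The binomial likelihood contributes p^23(1−p)^20, so the posterior is Beta(2+23, 2+20) = Beta(25, 22).
For Beta(a, b) with a, b > 1 the mode is (a−1)/(a+b−2) = 24/45 ≈ 0.5333.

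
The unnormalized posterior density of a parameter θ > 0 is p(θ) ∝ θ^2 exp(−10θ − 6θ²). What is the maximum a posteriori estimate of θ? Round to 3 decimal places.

ℓ'(θ) = 2/θ − 10 − 12θ. Setting this to zero and multiplying by θ: 12θ² + 10θ − 2 = 0.
θ = (−10 + √(10² + 4·12·2)) / (2·12) = (−10 + √196) / 24 = (−10 + 14)/24 = 1/6.
ℓ''(θ) = −2/θ² − 12 < 0, confirming a maximum.

θ̂_MAP = 0.167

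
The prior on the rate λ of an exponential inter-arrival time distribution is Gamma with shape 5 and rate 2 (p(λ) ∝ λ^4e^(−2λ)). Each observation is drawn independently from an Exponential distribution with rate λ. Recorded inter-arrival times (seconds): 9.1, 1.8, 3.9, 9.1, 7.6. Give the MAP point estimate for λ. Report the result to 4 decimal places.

The Exponential(rate=λ) likelihood is ∝ λ^n e^(−λΣtᵢ). Here n = 5 and Σtᵢ = 9.1 + 1.8 + 3.9 + 9.1 + 7.6 = 31.5.
Posterior ∝ λ^4e^(−2λ) · λ^5e^(−31.5λ) = λ^9e^(−33.5λ), i.e. Gamma(10, 33.5).
Mode = (a−1)/b = 9/33.5 ≈ 0.2687.

λ̂_MAP = 0.2687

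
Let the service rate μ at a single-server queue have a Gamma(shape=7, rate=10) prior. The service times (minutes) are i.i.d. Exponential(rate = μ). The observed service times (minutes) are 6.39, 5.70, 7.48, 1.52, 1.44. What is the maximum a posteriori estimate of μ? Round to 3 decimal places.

μ̂_MAP = 0.338

The Exponential(rate=μ) likelihood is ∝ μ^n e^(−μΣtᵢ). Here n = 5 and Σtᵢ = 6.39 + 5.70 + 7.48 + 1.52 + 1.44 = 22.53.
Posterior ∝ μ^6e^(−10μ) · μ^5e^(−22.53μ) = μ^11e^(−32.53μ), i.e. Gamma(12, 32.53).
Mode = (a−1)/b = 11/32.53 ≈ 0.338.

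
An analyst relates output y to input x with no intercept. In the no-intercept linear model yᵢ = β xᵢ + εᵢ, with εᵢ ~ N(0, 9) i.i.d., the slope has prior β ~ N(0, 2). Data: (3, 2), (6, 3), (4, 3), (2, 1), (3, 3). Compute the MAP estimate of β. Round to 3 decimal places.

β̂_MAP = 0.599

log p(β | y) = −Σ(yᵢ − βxᵢ)²/(2·9) − β²/(2·2) + const.
Setting the derivative to zero: Σxᵢ(yᵢ − βxᵢ)/9 − β/2 = 0, so β = Σxᵢyᵢ / (Σxᵢ² + σ²/τ²).
Σxᵢyᵢ = 3·2 + 6·3 + 4·3 + 2·1 + 3·3 = 47; Σxᵢ² = 74; σ²/τ² = 4.5.
β̂_MAP = 47 / (74 + 4.5) = 47/78.5 ≈ 0.599.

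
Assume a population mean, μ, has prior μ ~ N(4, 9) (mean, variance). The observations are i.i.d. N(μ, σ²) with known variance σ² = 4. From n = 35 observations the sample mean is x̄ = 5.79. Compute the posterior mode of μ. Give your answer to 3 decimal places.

n = 35, x̄ = 5.79.
For a Normal prior and Normal likelihood with known variance, the posterior is Normal; its mode equals its mean, the precision-weighted average.
Prior precision 1/σ₀² = 1/9; data precision n/σ² = 35/4 = 8.75.
μ̂ = ((1/9)·4 + 8.75·5.79) / (1/9 + 8.75) = (36797/720)/(319/36) = 36797/6380 ≈ 5.768.

μ̂_MAP = 5.768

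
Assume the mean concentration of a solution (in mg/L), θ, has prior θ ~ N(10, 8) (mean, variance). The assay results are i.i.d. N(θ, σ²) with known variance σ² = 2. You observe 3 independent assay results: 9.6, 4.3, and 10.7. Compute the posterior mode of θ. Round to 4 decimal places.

θ̂_MAP = 8.3385

n = 3; x̄ = (9.6 + 4.3 + 10.7)/3 = 24.6/3 = 8.2.
For a Normal prior and Normal likelihood with known variance, the posterior is Normal; its mode equals its mean, the precision-weighted average.
Prior precision 1/σ₀² = 1/8 = 0.125; data precision n/σ² = 3/2 = 1.5.
θ̂ = (0.125·10 + 1.5·8.2) / (0.125 + 1.5) = 13.55/1.625 = 542/65 ≈ 8.3385.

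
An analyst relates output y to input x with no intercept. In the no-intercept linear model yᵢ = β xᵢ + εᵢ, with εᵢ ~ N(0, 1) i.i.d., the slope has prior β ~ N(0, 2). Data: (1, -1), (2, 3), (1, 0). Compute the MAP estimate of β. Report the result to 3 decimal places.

β̂_MAP = 0.769

log p(β | y) = −Σ(yᵢ − βxᵢ)²/(2·1) − β²/(2·2) + const.
Setting the derivative to zero: Σxᵢ(yᵢ − βxᵢ)/1 − β/2 = 0, so β = Σxᵢyᵢ / (Σxᵢ² + σ²/τ²).
Σxᵢyᵢ = 1·(-1) + 2·3 + 1·0 = 5; Σxᵢ² = 6; σ²/τ² = 0.5.
β̂_MAP = 5 / (6 + 0.5) = 5/6.5 ≈ 0.769.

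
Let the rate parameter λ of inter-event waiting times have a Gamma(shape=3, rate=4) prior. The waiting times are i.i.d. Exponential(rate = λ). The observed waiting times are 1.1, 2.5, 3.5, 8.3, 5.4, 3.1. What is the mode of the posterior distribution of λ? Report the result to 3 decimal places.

λ̂_MAP = 0.287

The Exponential(rate=λ) likelihood is ∝ λ^n e^(−λΣtᵢ). Here n = 6 and Σtᵢ = 1.1 + 2.5 + 3.5 + 8.3 + 5.4 + 3.1 = 23.9.
Posterior ∝ λ^2e^(−4λ) · λ^6e^(−23.9λ) = λ^8e^(−27.9λ), i.e. Gamma(9, 27.9).
Mode = (a−1)/b = 8/27.9 ≈ 0.287.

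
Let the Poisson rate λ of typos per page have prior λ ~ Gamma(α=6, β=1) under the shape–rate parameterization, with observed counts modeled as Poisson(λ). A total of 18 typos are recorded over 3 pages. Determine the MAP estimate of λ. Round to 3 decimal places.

λ̂_MAP = 5.750

Σxᵢ = 18, n = 3.
Posterior ∝ λ^5e^(−1λ) · λ^18e^(−3λ) = λ^23e^(−4λ), i.e. Gamma(shape=24, rate=4).
The mode of a Gamma(a, b) with a ≥ 1 (shape–rate) is (a−1)/b = 23/4 ≈ 5.750.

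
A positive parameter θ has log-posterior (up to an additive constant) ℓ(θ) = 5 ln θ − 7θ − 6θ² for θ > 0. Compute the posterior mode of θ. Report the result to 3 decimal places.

θ̂_MAP = 0.417

ℓ'(θ) = 5/θ − 7 − 12θ. Setting this to zero and multiplying by θ: 12θ² + 7θ − 5 = 0.
θ = (−7 + √(7² + 4·12·5)) / (2·12) = (−7 + √289) / 24 = (−7 + 17)/24 = 5/12.
ℓ''(θ) = −5/θ² − 12 < 0, confirming a maximum.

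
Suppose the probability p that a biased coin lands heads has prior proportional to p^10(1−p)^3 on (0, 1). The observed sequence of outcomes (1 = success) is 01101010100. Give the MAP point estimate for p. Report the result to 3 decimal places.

The prior density ∝ p^10(1−p)^3 is the kernel of Beta(11, 4).
Data: 5 successes in 11 trials (from the sequence). The binomial likelihood contributes p^5(1−p)^6, so the posterior is Beta(11+5, 4+6) = Beta(16, 10).
For Beta(a, b) with a, b > 1 the mode is (a−1)/(a+b−2) = 15/24 ≈ 0.625.

p̂_MAP = 0.625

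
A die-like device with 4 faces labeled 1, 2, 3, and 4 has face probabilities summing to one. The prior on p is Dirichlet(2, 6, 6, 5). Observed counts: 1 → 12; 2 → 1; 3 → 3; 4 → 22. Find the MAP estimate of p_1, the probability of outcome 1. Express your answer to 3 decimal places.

MAP estimate: 0.245

The posterior is Dirichlet(αᵢ + nᵢ) = Dirichlet(14, 7, 9, 27).
For a Dirichlet(a₁,…,a_K) with all aᵢ > 1, the mode has j-th component (aⱼ − 1)/(Σaᵢ − K).
Here Σaᵢ = 57 and K = 4, so p_1 = (14 − 1)/(57 − 4) = 13/53 ≈ 0.245.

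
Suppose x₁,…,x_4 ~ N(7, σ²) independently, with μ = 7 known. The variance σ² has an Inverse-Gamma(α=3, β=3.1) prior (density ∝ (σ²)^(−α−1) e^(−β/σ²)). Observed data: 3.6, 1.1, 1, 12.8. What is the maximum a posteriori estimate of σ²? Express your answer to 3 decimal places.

Sum of squared deviations about the known mean: SS = (3.6−7)² + (1.1−7)² + (1−7)² + (12.8−7)² = 116.01.
The Normal likelihood contributes (σ²)^(−n/2) exp(−SS/(2σ²)), so the posterior is Inverse-Gamma(α + n/2, β + SS/2) = Inverse-Gamma(5, 61.105).
The mode of Inverse-Gamma(a, b) is b/(a+1) = 61.105/6 ≈ 10.184.

σ̂²_MAP = 10.184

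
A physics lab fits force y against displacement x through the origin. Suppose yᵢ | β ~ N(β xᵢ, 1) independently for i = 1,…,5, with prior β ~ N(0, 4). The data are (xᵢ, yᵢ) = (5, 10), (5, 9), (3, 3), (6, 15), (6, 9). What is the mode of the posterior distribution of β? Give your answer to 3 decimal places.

log p(β | y) = −Σ(yᵢ − βxᵢ)²/(2·1) − β²/(2·4) + const.
Setting the derivative to zero: Σxᵢ(yᵢ − βxᵢ)/1 − β/4 = 0, so β = Σxᵢyᵢ / (Σxᵢ² + σ²/τ²).
Σxᵢyᵢ = 5·10 + 5·9 + 3·3 + 6·15 + 6·9 = 248; Σxᵢ² = 131; σ²/τ² = 0.25.
β̂_MAP = 248 / (131 + 0.25) = 248/131.25 ≈ 1.890.

β̂_MAP = 1.890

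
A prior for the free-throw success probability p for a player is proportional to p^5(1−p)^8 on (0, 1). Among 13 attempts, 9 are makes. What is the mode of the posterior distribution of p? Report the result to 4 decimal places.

p̂_MAP = 0.5385

The prior density ∝ p^5(1−p)^8 is the kernel of Beta(6, 9).
Data: 9 successes in 13 trials. The binomial likelihood contributes p^9(1−p)^4, so the posterior is Beta(6+9, 9+4) = Beta(15, 13).
For Beta(a, b) with a, b > 1 the mode is (a−1)/(a+b−2) = 14/26 ≈ 0.5385.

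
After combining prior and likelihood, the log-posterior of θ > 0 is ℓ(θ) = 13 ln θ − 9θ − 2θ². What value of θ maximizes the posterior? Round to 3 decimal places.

θ̂_MAP = 1.000

ℓ'(θ) = 13/θ − 9 − 4θ. Setting this to zero and multiplying by θ: 4θ² + 9θ − 13 = 0.
θ = (−9 + √(9² + 4·4·13)) / (2·4) = (−9 + √289) / 8 = (−9 + 17)/8 = 1.
ℓ''(θ) = −13/θ² − 4 < 0, confirming a maximum.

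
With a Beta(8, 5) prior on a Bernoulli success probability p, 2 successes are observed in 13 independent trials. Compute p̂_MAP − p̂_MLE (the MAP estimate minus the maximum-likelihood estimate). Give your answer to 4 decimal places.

Posterior is Beta(10, 16); MAP = (10−1)/(26−2) = 9/24 ≈ 0.37500.
MLE ignores the prior: p̂_MLE = k/n = 2/13 ≈ 0.15385.
Difference = 9/24 − 2/13 = 23/104 ≈ 0.2212.

MAP − MLE = 0.2212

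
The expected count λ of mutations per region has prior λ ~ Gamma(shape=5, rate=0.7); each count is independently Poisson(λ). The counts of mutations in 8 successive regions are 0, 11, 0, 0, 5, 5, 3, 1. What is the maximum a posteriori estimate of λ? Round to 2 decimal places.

λ̂_MAP = 3.33

Σxᵢ = 0+11+0+0+5+5+3+1 = 25, with n = 8.
Posterior ∝ λ^4e^(−0.7λ) · λ^25e^(−8λ) = λ^29e^(−8.7λ), i.e. Gamma(shape=30, rate=8.7).
The mode of a Gamma(a, b) with a ≥ 1 (shape–rate) is (a−1)/b = 29/8.7 ≈ 3.33.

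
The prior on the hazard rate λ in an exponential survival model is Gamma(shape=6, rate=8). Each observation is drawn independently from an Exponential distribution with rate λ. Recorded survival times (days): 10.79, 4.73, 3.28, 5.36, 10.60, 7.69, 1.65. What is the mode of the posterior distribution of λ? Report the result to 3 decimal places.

The Exponential(rate=λ) likelihood is ∝ λ^n e^(−λΣtᵢ). Here n = 7 and Σtᵢ = 10.79 + 4.73 + 3.28 + 5.36 + 10.60 + 7.69 + 1.65 = 44.10.
Posterior ∝ λ^5e^(−8λ) · λ^7e^(−44.10λ) = λ^12e^(−52.10λ), i.e. Gamma(13, 52.10).
Mode = (a−1)/b = 12/52.10 ≈ 0.230.

λ̂_MAP = 0.230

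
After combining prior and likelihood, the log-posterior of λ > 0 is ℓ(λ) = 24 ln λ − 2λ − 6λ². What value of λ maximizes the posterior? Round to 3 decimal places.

λ̂_MAP = 1.333

ℓ'(λ) = 24/λ − 2 − 12λ. Setting this to zero and multiplying by λ: 12λ² + 2λ − 24 = 0.
λ = (−2 + √(2² + 4·12·24)) / (2·12) = (−2 + √1156) / 24 = (−2 + 34)/24 = 4/3.
ℓ''(λ) = −24/λ² − 12 < 0, confirming a maximum.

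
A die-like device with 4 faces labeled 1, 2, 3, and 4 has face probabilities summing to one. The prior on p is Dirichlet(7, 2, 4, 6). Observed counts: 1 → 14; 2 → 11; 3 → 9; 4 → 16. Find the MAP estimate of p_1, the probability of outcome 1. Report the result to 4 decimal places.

The posterior is Dirichlet(αᵢ + nᵢ) = Dirichlet(21, 13, 13, 22).
For a Dirichlet(a₁,…,a_K) with all aᵢ > 1, the mode has j-th component (aⱼ − 1)/(Σaᵢ − K).
Here Σaᵢ = 69 and K = 4, so p_1 = (21 − 1)/(69 − 4) = 20/65 ≈ 0.3077.

MAP estimate: 0.3077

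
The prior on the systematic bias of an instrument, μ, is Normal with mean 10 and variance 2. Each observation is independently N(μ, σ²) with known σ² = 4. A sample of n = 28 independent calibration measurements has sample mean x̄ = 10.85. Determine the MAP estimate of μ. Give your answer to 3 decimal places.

μ̂_MAP = 10.793

n = 28, x̄ = 10.85.
For a Normal prior and Normal likelihood with known variance, the posterior is Normal; its mode equals its mean, the precision-weighted average.
Prior precision 1/σ₀² = 1/2 = 0.5; data precision n/σ² = 28/4 = 7.
μ̂ = (0.5·10 + 7·10.85) / (0.5 + 7) = 80.95/7.5 = 1619/150 ≈ 10.793.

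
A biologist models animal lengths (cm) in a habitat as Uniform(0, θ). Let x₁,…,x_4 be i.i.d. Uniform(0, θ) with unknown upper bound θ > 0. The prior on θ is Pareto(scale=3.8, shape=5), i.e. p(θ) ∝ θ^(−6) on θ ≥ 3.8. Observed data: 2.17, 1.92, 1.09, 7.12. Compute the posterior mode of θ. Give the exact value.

The Uniform(0, θ) likelihood is θ^(−n) for θ ≥ max(xᵢ), zero otherwise. Here max(xᵢ) = 7.12.
Posterior ∝ θ^(−6) · θ^(−4) = θ^(−10) on θ ≥ max(3.8, 7.12) = 7.12.
This density is strictly decreasing in θ, so the posterior mode lies at the lower boundary of the support.

θ̂_MAP = 7.12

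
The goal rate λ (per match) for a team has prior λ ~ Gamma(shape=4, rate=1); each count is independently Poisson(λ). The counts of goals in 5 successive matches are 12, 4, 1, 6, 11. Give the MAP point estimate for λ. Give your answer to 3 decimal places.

λ̂_MAP = 6.167

Σxᵢ = 12+4+1+6+11 = 34, with n = 5.
Posterior ∝ λ^3e^(−1λ) · λ^34e^(−5λ) = λ^37e^(−6λ), i.e. Gamma(shape=38, rate=6).
The mode of a Gamma(a, b) with a ≥ 1 (shape–rate) is (a−1)/b = 37/6 ≈ 6.167.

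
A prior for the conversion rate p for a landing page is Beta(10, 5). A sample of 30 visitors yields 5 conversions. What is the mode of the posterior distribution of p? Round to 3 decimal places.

p̂_MAP = 0.326

Prior: Beta(10, 5).
Data: 5 successes in 30 trials. The binomial likelihood contributes p^5(1−p)^25, so the posterior is Beta(10+5, 5+25) = Beta(15, 30).
For Beta(a, b) with a, b > 1 the mode is (a−1)/(a+b−2) = 14/43 ≈ 0.326.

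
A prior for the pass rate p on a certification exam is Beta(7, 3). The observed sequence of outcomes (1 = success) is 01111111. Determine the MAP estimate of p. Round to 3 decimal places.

Prior: Beta(7, 3).
Data: 7 successes in 8 trials (from the sequence). The binomial likelihood contributes p^7(1−p)^1, so the posterior is Beta(7+7, 3+1) = Beta(14, 4).
For Beta(a, b) with a, b > 1 the mode is (a−1)/(a+b−2) = 13/16 ≈ 0.813.

p̂_MAP = 0.813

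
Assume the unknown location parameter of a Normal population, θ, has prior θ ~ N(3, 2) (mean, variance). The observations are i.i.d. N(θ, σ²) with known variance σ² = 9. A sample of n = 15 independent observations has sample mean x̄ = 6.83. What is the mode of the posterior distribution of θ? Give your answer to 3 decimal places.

n = 15, x̄ = 6.83.
For a Normal prior and Normal likelihood with known variance, the posterior is Normal; its mode equals its mean, the precision-weighted average.
Prior precision 1/σ₀² = 1/2 = 0.5; data precision n/σ² = 15/9 = 5/3.
θ̂ = (0.5·3 + (5/3)·6.83) / (0.5 + 5/3) = (773/60)/(13/6) = 773/130 ≈ 5.946.

θ̂_MAP = 5.946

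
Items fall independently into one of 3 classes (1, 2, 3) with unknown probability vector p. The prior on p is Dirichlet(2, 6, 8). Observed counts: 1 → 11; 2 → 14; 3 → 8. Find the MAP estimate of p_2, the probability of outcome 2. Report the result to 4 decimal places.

The posterior is Dirichlet(αᵢ + nᵢ) = Dirichlet(13, 20, 16).
For a Dirichlet(a₁,…,a_K) with all aᵢ > 1, the mode has j-th component (aⱼ − 1)/(Σaᵢ − K).
Here Σaᵢ = 49 and K = 3, so p_2 = (20 − 1)/(49 − 3) = 19/46 ≈ 0.4130.

MAP estimate: 0.4130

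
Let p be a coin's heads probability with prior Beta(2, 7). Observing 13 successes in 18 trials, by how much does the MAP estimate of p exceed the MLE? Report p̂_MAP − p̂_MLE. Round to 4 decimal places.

MAP − MLE = -0.1622

Posterior is Beta(15, 12); MAP = (15−1)/(27−2) = 14/25 ≈ 0.56000.
MLE ignores the prior: p̂_MLE = k/n = 13/18 ≈ 0.72222.
Difference = 14/25 − 13/18 = -73/450 ≈ -0.1622.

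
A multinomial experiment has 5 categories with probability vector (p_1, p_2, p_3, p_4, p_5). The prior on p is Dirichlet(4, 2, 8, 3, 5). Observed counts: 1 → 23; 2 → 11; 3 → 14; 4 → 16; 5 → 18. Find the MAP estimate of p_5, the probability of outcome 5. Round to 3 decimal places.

The posterior is Dirichlet(αᵢ + nᵢ) = Dirichlet(27, 13, 22, 19, 23).
For a Dirichlet(a₁,…,a_K) with all aᵢ > 1, the mode has j-th component (aⱼ − 1)/(Σaᵢ − K).
Here Σaᵢ = 104 and K = 5, so p_5 = (23 − 1)/(104 − 5) = 22/99 ≈ 0.222.

MAP estimate: 0.222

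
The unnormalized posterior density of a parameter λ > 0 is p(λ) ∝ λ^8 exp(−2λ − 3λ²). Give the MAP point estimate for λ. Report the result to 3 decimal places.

λ̂_MAP = 1.000

ℓ'(λ) = 8/λ − 2 − 6λ. Setting this to zero and multiplying by λ: 6λ² + 2λ − 8 = 0.
λ = (−2 + √(2² + 4·6·8)) / (2·6) = (−2 + √196) / 12 = (−2 + 14)/12 = 1.
ℓ''(λ) = −8/λ² − 6 < 0, confirming a maximum.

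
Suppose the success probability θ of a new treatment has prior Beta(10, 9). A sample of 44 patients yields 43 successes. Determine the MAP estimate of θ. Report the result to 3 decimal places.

Prior: Beta(10, 9).
Data: 43 successes in 44 trials. The binomial likelihood contributes θ^43(1−θ)^1, so the posterior is Beta(10+43, 9+1) = Beta(53, 10).
For Beta(a, b) with a, b > 1 the mode is (a−1)/(a+b−2) = 52/61 ≈ 0.852.

θ̂_MAP = 0.852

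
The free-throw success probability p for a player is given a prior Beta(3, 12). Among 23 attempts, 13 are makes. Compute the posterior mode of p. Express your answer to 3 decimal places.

p̂_MAP = 0.417

Prior: Beta(3, 12).
Data: 13 successes in 23 trials. The binomial likelihood contributes p^13(1−p)^10, so the posterior is Beta(3+13, 12+10) = Beta(16, 22).
For Beta(a, b) with a, b > 1 the mode is (a−1)/(a+b−2) = 15/36 ≈ 0.417.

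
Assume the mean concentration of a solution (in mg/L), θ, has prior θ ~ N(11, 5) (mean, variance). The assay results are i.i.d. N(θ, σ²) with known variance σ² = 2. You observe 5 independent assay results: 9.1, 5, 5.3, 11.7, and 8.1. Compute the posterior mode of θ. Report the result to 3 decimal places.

n = 5; x̄ = (9.1 + 5 + 5.3 + 11.7 + 8.1)/5 = 39.2/5 = 7.84.
For a Normal prior and Normal likelihood with known variance, the posterior is Normal; its mode equals its mean, the precision-weighted average.
Prior precision 1/σ₀² = 1/5 = 0.2; data precision n/σ² = 5/2 = 2.5.
θ̂ = (0.2·11 + 2.5·7.84) / (0.2 + 2.5) = 21.8/2.7 = 218/27 ≈ 8.074.

θ̂_MAP = 8.074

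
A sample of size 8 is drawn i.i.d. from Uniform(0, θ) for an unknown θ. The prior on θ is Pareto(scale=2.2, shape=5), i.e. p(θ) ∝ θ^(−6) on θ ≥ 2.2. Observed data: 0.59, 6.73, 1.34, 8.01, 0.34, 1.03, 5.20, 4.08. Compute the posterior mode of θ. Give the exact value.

The Uniform(0, θ) likelihood is θ^(−n) for θ ≥ max(xᵢ), zero otherwise. Here max(xᵢ) = 8.01.
Posterior ∝ θ^(−6) · θ^(−8) = θ^(−14) on θ ≥ max(2.2, 8.01) = 8.01.
This density is strictly decreasing in θ, so the posterior mode lies at the lower boundary of the support.

θ̂_MAP = 8.01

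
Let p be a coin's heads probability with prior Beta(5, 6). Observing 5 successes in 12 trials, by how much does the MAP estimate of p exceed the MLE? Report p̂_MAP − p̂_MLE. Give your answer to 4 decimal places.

Posterior is Beta(10, 13); MAP = (10−1)/(23−2) = 9/21 ≈ 0.42857.
MLE ignores the prior: p̂_MLE = k/n = 5/12 ≈ 0.41667.
Difference = 9/21 − 5/12 = 1/84 ≈ 0.0119.

MAP − MLE = 0.0119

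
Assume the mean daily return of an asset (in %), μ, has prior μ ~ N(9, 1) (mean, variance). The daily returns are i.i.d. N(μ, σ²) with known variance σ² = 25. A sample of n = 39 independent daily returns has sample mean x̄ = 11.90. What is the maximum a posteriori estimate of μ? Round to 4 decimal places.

μ̂_MAP = 10.7672

n = 39, x̄ = 11.90.
For a Normal prior and Normal likelihood with known variance, the posterior is Normal; its mode equals its mean, the precision-weighted average.
Prior precision 1/σ₀² = 1/1 = 1; data precision n/σ² = 39/25 = 1.56.
μ̂ = (1·9 + 1.56·11.9) / (1 + 1.56) = 27.564/2.56 = 10.7671875 ≈ 10.7672.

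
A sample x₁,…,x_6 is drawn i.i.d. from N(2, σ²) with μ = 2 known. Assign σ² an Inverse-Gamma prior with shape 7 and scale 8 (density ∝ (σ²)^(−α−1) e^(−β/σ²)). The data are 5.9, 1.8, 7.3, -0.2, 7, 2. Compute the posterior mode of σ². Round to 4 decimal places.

σ̂²_MAP = 4.0536

Sum of squared deviations about the known mean: SS = (5.9−2)² + (1.8−2)² + (7.3−2)² + (-0.2−2)² + (7−2)² + (2−2)² = 73.18.
The Normal likelihood contributes (σ²)^(−n/2) exp(−SS/(2σ²)), so the posterior is Inverse-Gamma(α + n/2, β + SS/2) = Inverse-Gamma(10, 44.59).
The mode of Inverse-Gamma(a, b) is b/(a+1) = 44.59/11 ≈ 4.0536.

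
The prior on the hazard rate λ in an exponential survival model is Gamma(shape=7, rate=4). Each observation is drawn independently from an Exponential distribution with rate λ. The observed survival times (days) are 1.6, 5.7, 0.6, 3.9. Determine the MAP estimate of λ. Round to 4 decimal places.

λ̂_MAP = 0.6329

The Exponential(rate=λ) likelihood is ∝ λ^n e^(−λΣtᵢ). Here n = 4 and Σtᵢ = 1.6 + 5.7 + 0.6 + 3.9 = 11.8.
Posterior ∝ λ^6e^(−4λ) · λ^4e^(−11.8λ) = λ^10e^(−15.8λ), i.e. Gamma(11, 15.8).
Mode = (a−1)/b = 10/15.8 ≈ 0.6329.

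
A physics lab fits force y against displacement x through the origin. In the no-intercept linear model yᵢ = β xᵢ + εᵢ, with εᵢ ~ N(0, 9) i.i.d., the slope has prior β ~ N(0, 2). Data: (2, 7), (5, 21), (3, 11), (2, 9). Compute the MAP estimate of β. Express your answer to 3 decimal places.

β̂_MAP = 3.656

log p(β | y) = −Σ(yᵢ − βxᵢ)²/(2·9) − β²/(2·2) + const.
Setting the derivative to zero: Σxᵢ(yᵢ − βxᵢ)/9 − β/2 = 0, so β = Σxᵢyᵢ / (Σxᵢ² + σ²/τ²).
Σxᵢyᵢ = 2·7 + 5·21 + 3·11 + 2·9 = 170; Σxᵢ² = 42; σ²/τ² = 4.5.
β̂_MAP = 170 / (42 + 4.5) = 170/46.5 ≈ 3.656.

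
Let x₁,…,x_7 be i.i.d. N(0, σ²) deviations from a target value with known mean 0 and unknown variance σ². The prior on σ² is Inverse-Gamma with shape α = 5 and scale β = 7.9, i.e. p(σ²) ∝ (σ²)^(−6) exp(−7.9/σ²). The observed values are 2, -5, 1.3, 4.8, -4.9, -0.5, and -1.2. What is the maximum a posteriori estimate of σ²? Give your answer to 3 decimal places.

Sum of squared deviations about the known mean: SS = (2−0)² + (-5−0)² + (1.3−0)² + (4.8−0)² + (-4.9−0)² + (-0.5−0)² + (-1.2−0)² = 79.43.
The Normal likelihood contributes (σ²)^(−n/2) exp(−SS/(2σ²)), so the posterior is Inverse-Gamma(α + n/2, β + SS/2) = Inverse-Gamma(8.5, 47.615).
The mode of Inverse-Gamma(a, b) is b/(a+1) = 47.615/9.5 ≈ 5.012.

σ̂²_MAP = 5.012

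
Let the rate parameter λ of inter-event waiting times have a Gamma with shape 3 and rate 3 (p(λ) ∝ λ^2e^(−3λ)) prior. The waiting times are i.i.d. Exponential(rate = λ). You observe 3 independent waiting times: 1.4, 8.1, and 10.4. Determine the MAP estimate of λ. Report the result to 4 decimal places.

λ̂_MAP = 0.2183

The Exponential(rate=λ) likelihood is ∝ λ^n e^(−λΣtᵢ). Here n = 3 and Σtᵢ = 1.4 + 8.1 + 10.4 = 19.9.
Posterior ∝ λ^2e^(−3λ) · λ^3e^(−19.9λ) = λ^5e^(−22.9λ), i.e. Gamma(6, 22.9).
Mode = (a−1)/b = 5/22.9 ≈ 0.2183.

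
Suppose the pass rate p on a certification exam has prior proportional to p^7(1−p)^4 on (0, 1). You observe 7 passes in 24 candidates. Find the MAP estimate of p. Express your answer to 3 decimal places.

p̂_MAP = 0.400

The prior density ∝ p^7(1−p)^4 is the kernel of Beta(8, 5).
Data: 7 successes in 24 trials. The binomial likelihood contributes p^7(1−p)^17, so the posterior is Beta(8+7, 5+17) = Beta(15, 22).
For Beta(a, b) with a, b > 1 the mode is (a−1)/(a+b−2) = 14/35 ≈ 0.400.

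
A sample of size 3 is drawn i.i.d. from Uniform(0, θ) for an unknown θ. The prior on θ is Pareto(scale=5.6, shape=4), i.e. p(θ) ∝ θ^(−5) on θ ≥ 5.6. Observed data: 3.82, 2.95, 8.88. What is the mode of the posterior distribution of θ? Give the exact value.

The Uniform(0, θ) likelihood is θ^(−n) for θ ≥ max(xᵢ), zero otherwise. Here max(xᵢ) = 8.88.
Posterior ∝ θ^(−5) · θ^(−3) = θ^(−8) on θ ≥ max(5.6, 8.88) = 8.88.
This density is strictly decreasing in θ, so the posterior mode lies at the lower boundary of the support.

θ̂_MAP = 8.88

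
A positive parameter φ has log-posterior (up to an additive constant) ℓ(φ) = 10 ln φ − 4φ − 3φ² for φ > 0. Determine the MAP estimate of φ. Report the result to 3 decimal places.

φ̂_MAP = 1.000

ℓ'(φ) = 10/φ − 4 − 6φ. Setting this to zero and multiplying by φ: 6φ² + 4φ − 10 = 0.
φ = (−4 + √(4² + 4·6·10)) / (2·6) = (−4 + √256) / 12 = (−4 + 16)/12 = 1.
ℓ''(φ) = −10/φ² − 6 < 0, confirming a maximum.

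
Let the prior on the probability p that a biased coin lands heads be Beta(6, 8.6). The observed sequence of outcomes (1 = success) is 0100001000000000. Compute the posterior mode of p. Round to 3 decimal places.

p̂_MAP = 0.245

Prior: Beta(6, 8.6).
Data: 2 successes in 16 trials (from the sequence). The binomial likelihood contributes p^2(1−p)^14, so the posterior is Beta(6+2, 8.6+14) = Beta(8, 22.6).
For Beta(a, b) with a, b > 1 the mode is (a−1)/(a+b−2) = 7/28.6 ≈ 0.245.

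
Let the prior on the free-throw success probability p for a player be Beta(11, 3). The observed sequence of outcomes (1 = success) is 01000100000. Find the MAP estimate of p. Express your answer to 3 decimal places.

Prior: Beta(11, 3).
Data: 2 successes in 11 trials (from the sequence). The binomial likelihood contributes p^2(1−p)^9, so the posterior is Beta(11+2, 3+9) = Beta(13, 12).
For Beta(a, b) with a, b > 1 the mode is (a−1)/(a+b−2) = 12/23 ≈ 0.522.

p̂_MAP = 0.522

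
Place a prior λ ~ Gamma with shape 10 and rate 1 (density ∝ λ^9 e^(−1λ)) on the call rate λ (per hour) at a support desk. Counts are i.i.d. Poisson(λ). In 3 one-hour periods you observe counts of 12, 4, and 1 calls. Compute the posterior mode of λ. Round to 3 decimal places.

Σxᵢ = 12+4+1 = 17, with n = 3.
Posterior ∝ λ^9e^(−1λ) · λ^17e^(−3λ) = λ^26e^(−4λ), i.e. Gamma(shape=27, rate=4).
The mode of a Gamma(a, b) with a ≥ 1 (shape–rate) is (a−1)/b = 26/4 ≈ 6.500.

λ̂_MAP = 6.500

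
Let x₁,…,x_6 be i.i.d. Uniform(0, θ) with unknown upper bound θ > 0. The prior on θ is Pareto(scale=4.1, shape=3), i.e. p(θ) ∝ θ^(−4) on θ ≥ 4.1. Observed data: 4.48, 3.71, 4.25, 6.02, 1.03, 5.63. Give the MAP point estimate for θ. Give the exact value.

θ̂_MAP = 6.02

The Uniform(0, θ) likelihood is θ^(−n) for θ ≥ max(xᵢ), zero otherwise. Here max(xᵢ) = 6.02.
Posterior ∝ θ^(−4) · θ^(−6) = θ^(−10) on θ ≥ max(4.1, 6.02) = 6.02.
This density is strictly decreasing in θ, so the posterior mode lies at the lower boundary of the support.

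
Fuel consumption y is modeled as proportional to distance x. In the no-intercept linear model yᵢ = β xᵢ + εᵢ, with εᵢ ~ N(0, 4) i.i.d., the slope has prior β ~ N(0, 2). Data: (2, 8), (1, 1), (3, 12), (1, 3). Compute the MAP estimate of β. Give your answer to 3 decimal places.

β̂_MAP = 3.294

log p(β | y) = −Σ(yᵢ − βxᵢ)²/(2·4) − β²/(2·2) + const.
Setting the derivative to zero: Σxᵢ(yᵢ − βxᵢ)/4 − β/2 = 0, so β = Σxᵢyᵢ / (Σxᵢ² + σ²/τ²).
Σxᵢyᵢ = 2·8 + 1·1 + 3·12 + 1·3 = 56; Σxᵢ² = 15; σ²/τ² = 2.
β̂_MAP = 56 / (15 + 2) = 56/17 ≈ 3.294.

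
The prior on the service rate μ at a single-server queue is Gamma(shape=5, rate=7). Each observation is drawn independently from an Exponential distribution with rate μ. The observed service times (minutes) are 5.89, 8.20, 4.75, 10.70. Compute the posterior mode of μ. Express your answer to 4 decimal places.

The Exponential(rate=μ) likelihood is ∝ μ^n e^(−μΣtᵢ). Here n = 4 and Σtᵢ = 5.89 + 8.20 + 4.75 + 10.70 = 29.54.
Posterior ∝ μ^4e^(−7μ) · μ^4e^(−29.54μ) = μ^8e^(−36.54μ), i.e. Gamma(9, 36.54).
Mode = (a−1)/b = 8/36.54 ≈ 0.2189.

μ̂_MAP = 0.2189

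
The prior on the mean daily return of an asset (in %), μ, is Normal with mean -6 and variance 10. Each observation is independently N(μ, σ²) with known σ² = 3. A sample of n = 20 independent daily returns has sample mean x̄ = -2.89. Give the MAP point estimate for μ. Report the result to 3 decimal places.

n = 20, x̄ = -2.89.
For a Normal prior and Normal likelihood with known variance, the posterior is Normal; its mode equals its mean, the precision-weighted average.
Prior precision 1/σ₀² = 1/10 = 0.1; data precision n/σ² = 20/3.
μ̂ = (0.1·(-6) + (20/3)·(-2.89)) / (0.1 + 20/3) = (-298/15)/(203/30) = -596/203 ≈ -2.936.

μ̂_MAP = -2.936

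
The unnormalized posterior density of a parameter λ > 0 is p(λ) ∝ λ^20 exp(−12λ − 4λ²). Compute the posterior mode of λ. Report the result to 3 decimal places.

λ̂_MAP = 1.000

ℓ'(λ) = 20/λ − 12 − 8λ. Setting this to zero and multiplying by λ: 8λ² + 12λ − 20 = 0.
λ = (−12 + √(12² + 4·8·20)) / (2·8) = (−12 + √784) / 16 = (−12 + 28)/16 = 1.
ℓ''(λ) = −20/λ² − 8 < 0, confirming a maximum.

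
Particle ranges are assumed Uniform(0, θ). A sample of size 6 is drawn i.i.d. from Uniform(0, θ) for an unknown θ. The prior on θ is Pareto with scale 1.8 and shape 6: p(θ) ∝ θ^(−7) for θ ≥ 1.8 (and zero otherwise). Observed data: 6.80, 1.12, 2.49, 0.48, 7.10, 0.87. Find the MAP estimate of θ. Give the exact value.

θ̂_MAP = 7.10

The Uniform(0, θ) likelihood is θ^(−n) for θ ≥ max(xᵢ), zero otherwise. Here max(xᵢ) = 7.10.
Posterior ∝ θ^(−7) · θ^(−6) = θ^(−13) on θ ≥ max(1.8, 7.10) = 7.10.
This density is strictly decreasing in θ, so the posterior mode lies at the lower boundary of the support.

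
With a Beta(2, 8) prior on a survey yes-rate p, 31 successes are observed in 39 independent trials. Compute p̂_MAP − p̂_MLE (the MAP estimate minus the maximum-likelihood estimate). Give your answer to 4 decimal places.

Posterior is Beta(33, 16); MAP = (33−1)/(49−2) = 32/47 ≈ 0.68085.
MLE ignores the prior: p̂_MLE = k/n = 31/39 ≈ 0.79487.
Difference = 32/47 − 31/39 = -209/1833 ≈ -0.1140.

MAP − MLE = -0.1140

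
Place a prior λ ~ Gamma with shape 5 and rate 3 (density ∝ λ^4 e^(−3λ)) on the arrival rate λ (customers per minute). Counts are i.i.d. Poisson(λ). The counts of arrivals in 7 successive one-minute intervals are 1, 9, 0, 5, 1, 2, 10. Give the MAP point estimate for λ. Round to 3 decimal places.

Σxᵢ = 1+9+0+5+1+2+10 = 28, with n = 7.
Posterior ∝ λ^4e^(−3λ) · λ^28e^(−7λ) = λ^32e^(−10λ), i.e. Gamma(shape=33, rate=10).
The mode of a Gamma(a, b) with a ≥ 1 (shape–rate) is (a−1)/b = 32/10 ≈ 3.200.

λ̂_MAP = 3.200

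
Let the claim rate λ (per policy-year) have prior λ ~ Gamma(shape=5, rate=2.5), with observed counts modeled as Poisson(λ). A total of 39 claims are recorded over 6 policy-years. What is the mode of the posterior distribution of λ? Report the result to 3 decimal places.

Σxᵢ = 39, n = 6.
Posterior ∝ λ^4e^(−2.5λ) · λ^39e^(−6λ) = λ^43e^(−8.5λ), i.e. Gamma(shape=44, rate=8.5).
The mode of a Gamma(a, b) with a ≥ 1 (shape–rate) is (a−1)/b = 43/8.5 ≈ 5.059.

λ̂_MAP = 5.059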